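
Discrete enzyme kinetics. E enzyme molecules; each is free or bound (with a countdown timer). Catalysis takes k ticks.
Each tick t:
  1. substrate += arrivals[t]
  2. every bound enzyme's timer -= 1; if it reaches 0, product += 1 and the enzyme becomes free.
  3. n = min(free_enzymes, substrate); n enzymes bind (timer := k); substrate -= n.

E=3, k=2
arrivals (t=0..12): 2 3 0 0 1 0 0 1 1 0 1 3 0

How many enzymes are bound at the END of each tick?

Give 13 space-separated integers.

Answer: 2 3 3 2 1 1 0 1 2 1 1 3 3

Derivation:
t=0: arr=2 -> substrate=0 bound=2 product=0
t=1: arr=3 -> substrate=2 bound=3 product=0
t=2: arr=0 -> substrate=0 bound=3 product=2
t=3: arr=0 -> substrate=0 bound=2 product=3
t=4: arr=1 -> substrate=0 bound=1 product=5
t=5: arr=0 -> substrate=0 bound=1 product=5
t=6: arr=0 -> substrate=0 bound=0 product=6
t=7: arr=1 -> substrate=0 bound=1 product=6
t=8: arr=1 -> substrate=0 bound=2 product=6
t=9: arr=0 -> substrate=0 bound=1 product=7
t=10: arr=1 -> substrate=0 bound=1 product=8
t=11: arr=3 -> substrate=1 bound=3 product=8
t=12: arr=0 -> substrate=0 bound=3 product=9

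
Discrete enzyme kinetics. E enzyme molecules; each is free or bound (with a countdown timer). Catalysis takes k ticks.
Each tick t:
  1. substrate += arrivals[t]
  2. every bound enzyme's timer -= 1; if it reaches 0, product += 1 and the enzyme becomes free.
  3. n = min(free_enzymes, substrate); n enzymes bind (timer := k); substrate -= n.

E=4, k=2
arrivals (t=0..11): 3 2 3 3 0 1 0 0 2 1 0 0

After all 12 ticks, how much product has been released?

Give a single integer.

Answer: 15

Derivation:
t=0: arr=3 -> substrate=0 bound=3 product=0
t=1: arr=2 -> substrate=1 bound=4 product=0
t=2: arr=3 -> substrate=1 bound=4 product=3
t=3: arr=3 -> substrate=3 bound=4 product=4
t=4: arr=0 -> substrate=0 bound=4 product=7
t=5: arr=1 -> substrate=0 bound=4 product=8
t=6: arr=0 -> substrate=0 bound=1 product=11
t=7: arr=0 -> substrate=0 bound=0 product=12
t=8: arr=2 -> substrate=0 bound=2 product=12
t=9: arr=1 -> substrate=0 bound=3 product=12
t=10: arr=0 -> substrate=0 bound=1 product=14
t=11: arr=0 -> substrate=0 bound=0 product=15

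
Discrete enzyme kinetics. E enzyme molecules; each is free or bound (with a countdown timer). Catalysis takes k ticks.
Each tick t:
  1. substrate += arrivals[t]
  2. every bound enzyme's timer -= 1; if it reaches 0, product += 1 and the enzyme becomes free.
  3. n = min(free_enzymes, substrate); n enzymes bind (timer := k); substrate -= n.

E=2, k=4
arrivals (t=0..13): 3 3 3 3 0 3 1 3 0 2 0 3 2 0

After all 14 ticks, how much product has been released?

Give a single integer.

Answer: 6

Derivation:
t=0: arr=3 -> substrate=1 bound=2 product=0
t=1: arr=3 -> substrate=4 bound=2 product=0
t=2: arr=3 -> substrate=7 bound=2 product=0
t=3: arr=3 -> substrate=10 bound=2 product=0
t=4: arr=0 -> substrate=8 bound=2 product=2
t=5: arr=3 -> substrate=11 bound=2 product=2
t=6: arr=1 -> substrate=12 bound=2 product=2
t=7: arr=3 -> substrate=15 bound=2 product=2
t=8: arr=0 -> substrate=13 bound=2 product=4
t=9: arr=2 -> substrate=15 bound=2 product=4
t=10: arr=0 -> substrate=15 bound=2 product=4
t=11: arr=3 -> substrate=18 bound=2 product=4
t=12: arr=2 -> substrate=18 bound=2 product=6
t=13: arr=0 -> substrate=18 bound=2 product=6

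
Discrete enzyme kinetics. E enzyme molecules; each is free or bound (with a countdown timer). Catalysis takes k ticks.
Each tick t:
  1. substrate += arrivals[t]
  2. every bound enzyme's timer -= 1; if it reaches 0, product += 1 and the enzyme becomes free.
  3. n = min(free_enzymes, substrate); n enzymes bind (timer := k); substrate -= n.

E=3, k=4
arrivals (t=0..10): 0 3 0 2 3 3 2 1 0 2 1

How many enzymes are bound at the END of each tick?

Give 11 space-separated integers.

Answer: 0 3 3 3 3 3 3 3 3 3 3

Derivation:
t=0: arr=0 -> substrate=0 bound=0 product=0
t=1: arr=3 -> substrate=0 bound=3 product=0
t=2: arr=0 -> substrate=0 bound=3 product=0
t=3: arr=2 -> substrate=2 bound=3 product=0
t=4: arr=3 -> substrate=5 bound=3 product=0
t=5: arr=3 -> substrate=5 bound=3 product=3
t=6: arr=2 -> substrate=7 bound=3 product=3
t=7: arr=1 -> substrate=8 bound=3 product=3
t=8: arr=0 -> substrate=8 bound=3 product=3
t=9: arr=2 -> substrate=7 bound=3 product=6
t=10: arr=1 -> substrate=8 bound=3 product=6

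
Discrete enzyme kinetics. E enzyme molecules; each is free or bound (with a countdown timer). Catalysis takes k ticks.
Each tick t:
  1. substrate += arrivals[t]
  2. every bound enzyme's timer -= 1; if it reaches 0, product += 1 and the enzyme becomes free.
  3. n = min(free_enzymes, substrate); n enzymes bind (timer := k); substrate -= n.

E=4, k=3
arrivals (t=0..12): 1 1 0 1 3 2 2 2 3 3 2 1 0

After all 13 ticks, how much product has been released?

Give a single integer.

t=0: arr=1 -> substrate=0 bound=1 product=0
t=1: arr=1 -> substrate=0 bound=2 product=0
t=2: arr=0 -> substrate=0 bound=2 product=0
t=3: arr=1 -> substrate=0 bound=2 product=1
t=4: arr=3 -> substrate=0 bound=4 product=2
t=5: arr=2 -> substrate=2 bound=4 product=2
t=6: arr=2 -> substrate=3 bound=4 product=3
t=7: arr=2 -> substrate=2 bound=4 product=6
t=8: arr=3 -> substrate=5 bound=4 product=6
t=9: arr=3 -> substrate=7 bound=4 product=7
t=10: arr=2 -> substrate=6 bound=4 product=10
t=11: arr=1 -> substrate=7 bound=4 product=10
t=12: arr=0 -> substrate=6 bound=4 product=11

Answer: 11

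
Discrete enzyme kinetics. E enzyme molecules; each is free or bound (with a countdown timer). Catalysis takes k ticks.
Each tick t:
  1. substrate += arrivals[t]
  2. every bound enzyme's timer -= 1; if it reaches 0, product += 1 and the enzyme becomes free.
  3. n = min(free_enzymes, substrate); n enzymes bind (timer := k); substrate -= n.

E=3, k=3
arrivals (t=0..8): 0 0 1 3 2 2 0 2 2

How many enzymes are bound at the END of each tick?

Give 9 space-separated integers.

t=0: arr=0 -> substrate=0 bound=0 product=0
t=1: arr=0 -> substrate=0 bound=0 product=0
t=2: arr=1 -> substrate=0 bound=1 product=0
t=3: arr=3 -> substrate=1 bound=3 product=0
t=4: arr=2 -> substrate=3 bound=3 product=0
t=5: arr=2 -> substrate=4 bound=3 product=1
t=6: arr=0 -> substrate=2 bound=3 product=3
t=7: arr=2 -> substrate=4 bound=3 product=3
t=8: arr=2 -> substrate=5 bound=3 product=4

Answer: 0 0 1 3 3 3 3 3 3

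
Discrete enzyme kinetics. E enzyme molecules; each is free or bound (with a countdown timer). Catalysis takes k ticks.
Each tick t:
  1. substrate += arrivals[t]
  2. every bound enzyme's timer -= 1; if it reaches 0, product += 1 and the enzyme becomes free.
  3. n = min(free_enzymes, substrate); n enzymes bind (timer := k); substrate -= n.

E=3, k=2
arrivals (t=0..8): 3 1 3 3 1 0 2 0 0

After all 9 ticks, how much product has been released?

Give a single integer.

t=0: arr=3 -> substrate=0 bound=3 product=0
t=1: arr=1 -> substrate=1 bound=3 product=0
t=2: arr=3 -> substrate=1 bound=3 product=3
t=3: arr=3 -> substrate=4 bound=3 product=3
t=4: arr=1 -> substrate=2 bound=3 product=6
t=5: arr=0 -> substrate=2 bound=3 product=6
t=6: arr=2 -> substrate=1 bound=3 product=9
t=7: arr=0 -> substrate=1 bound=3 product=9
t=8: arr=0 -> substrate=0 bound=1 product=12

Answer: 12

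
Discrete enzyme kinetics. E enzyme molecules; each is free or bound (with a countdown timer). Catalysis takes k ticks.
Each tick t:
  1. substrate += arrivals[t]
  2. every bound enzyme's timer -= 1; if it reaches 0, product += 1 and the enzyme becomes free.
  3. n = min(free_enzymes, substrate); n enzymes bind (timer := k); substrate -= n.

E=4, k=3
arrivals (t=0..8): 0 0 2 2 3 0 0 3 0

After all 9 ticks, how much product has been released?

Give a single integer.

Answer: 6

Derivation:
t=0: arr=0 -> substrate=0 bound=0 product=0
t=1: arr=0 -> substrate=0 bound=0 product=0
t=2: arr=2 -> substrate=0 bound=2 product=0
t=3: arr=2 -> substrate=0 bound=4 product=0
t=4: arr=3 -> substrate=3 bound=4 product=0
t=5: arr=0 -> substrate=1 bound=4 product=2
t=6: arr=0 -> substrate=0 bound=3 product=4
t=7: arr=3 -> substrate=2 bound=4 product=4
t=8: arr=0 -> substrate=0 bound=4 product=6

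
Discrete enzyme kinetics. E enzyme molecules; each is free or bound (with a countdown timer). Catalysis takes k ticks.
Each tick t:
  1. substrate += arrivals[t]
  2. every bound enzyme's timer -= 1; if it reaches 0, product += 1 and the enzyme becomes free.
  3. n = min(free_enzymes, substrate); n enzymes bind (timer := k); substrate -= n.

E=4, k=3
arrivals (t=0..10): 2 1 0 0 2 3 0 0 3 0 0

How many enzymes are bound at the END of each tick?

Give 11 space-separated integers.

t=0: arr=2 -> substrate=0 bound=2 product=0
t=1: arr=1 -> substrate=0 bound=3 product=0
t=2: arr=0 -> substrate=0 bound=3 product=0
t=3: arr=0 -> substrate=0 bound=1 product=2
t=4: arr=2 -> substrate=0 bound=2 product=3
t=5: arr=3 -> substrate=1 bound=4 product=3
t=6: arr=0 -> substrate=1 bound=4 product=3
t=7: arr=0 -> substrate=0 bound=3 product=5
t=8: arr=3 -> substrate=0 bound=4 product=7
t=9: arr=0 -> substrate=0 bound=4 product=7
t=10: arr=0 -> substrate=0 bound=3 product=8

Answer: 2 3 3 1 2 4 4 3 4 4 3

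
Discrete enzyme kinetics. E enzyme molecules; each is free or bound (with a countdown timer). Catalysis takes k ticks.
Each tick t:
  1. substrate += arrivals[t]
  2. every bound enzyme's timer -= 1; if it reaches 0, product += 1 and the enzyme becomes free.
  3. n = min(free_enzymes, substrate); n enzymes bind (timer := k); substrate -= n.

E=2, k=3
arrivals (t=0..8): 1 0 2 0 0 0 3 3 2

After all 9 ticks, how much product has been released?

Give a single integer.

t=0: arr=1 -> substrate=0 bound=1 product=0
t=1: arr=0 -> substrate=0 bound=1 product=0
t=2: arr=2 -> substrate=1 bound=2 product=0
t=3: arr=0 -> substrate=0 bound=2 product=1
t=4: arr=0 -> substrate=0 bound=2 product=1
t=5: arr=0 -> substrate=0 bound=1 product=2
t=6: arr=3 -> substrate=1 bound=2 product=3
t=7: arr=3 -> substrate=4 bound=2 product=3
t=8: arr=2 -> substrate=6 bound=2 product=3

Answer: 3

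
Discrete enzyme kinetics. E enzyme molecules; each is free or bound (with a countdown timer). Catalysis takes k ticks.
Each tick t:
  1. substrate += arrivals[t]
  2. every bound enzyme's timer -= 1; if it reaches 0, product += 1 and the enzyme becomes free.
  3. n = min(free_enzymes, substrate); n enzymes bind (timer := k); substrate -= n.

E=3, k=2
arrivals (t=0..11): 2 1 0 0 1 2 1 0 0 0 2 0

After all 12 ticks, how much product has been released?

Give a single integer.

t=0: arr=2 -> substrate=0 bound=2 product=0
t=1: arr=1 -> substrate=0 bound=3 product=0
t=2: arr=0 -> substrate=0 bound=1 product=2
t=3: arr=0 -> substrate=0 bound=0 product=3
t=4: arr=1 -> substrate=0 bound=1 product=3
t=5: arr=2 -> substrate=0 bound=3 product=3
t=6: arr=1 -> substrate=0 bound=3 product=4
t=7: arr=0 -> substrate=0 bound=1 product=6
t=8: arr=0 -> substrate=0 bound=0 product=7
t=9: arr=0 -> substrate=0 bound=0 product=7
t=10: arr=2 -> substrate=0 bound=2 product=7
t=11: arr=0 -> substrate=0 bound=2 product=7

Answer: 7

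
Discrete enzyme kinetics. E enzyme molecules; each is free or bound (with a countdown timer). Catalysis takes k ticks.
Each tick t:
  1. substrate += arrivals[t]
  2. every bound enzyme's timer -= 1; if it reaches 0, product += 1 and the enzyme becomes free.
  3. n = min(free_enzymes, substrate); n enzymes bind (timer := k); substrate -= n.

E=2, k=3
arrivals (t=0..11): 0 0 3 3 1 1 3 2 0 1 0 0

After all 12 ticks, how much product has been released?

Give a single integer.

t=0: arr=0 -> substrate=0 bound=0 product=0
t=1: arr=0 -> substrate=0 bound=0 product=0
t=2: arr=3 -> substrate=1 bound=2 product=0
t=3: arr=3 -> substrate=4 bound=2 product=0
t=4: arr=1 -> substrate=5 bound=2 product=0
t=5: arr=1 -> substrate=4 bound=2 product=2
t=6: arr=3 -> substrate=7 bound=2 product=2
t=7: arr=2 -> substrate=9 bound=2 product=2
t=8: arr=0 -> substrate=7 bound=2 product=4
t=9: arr=1 -> substrate=8 bound=2 product=4
t=10: arr=0 -> substrate=8 bound=2 product=4
t=11: arr=0 -> substrate=6 bound=2 product=6

Answer: 6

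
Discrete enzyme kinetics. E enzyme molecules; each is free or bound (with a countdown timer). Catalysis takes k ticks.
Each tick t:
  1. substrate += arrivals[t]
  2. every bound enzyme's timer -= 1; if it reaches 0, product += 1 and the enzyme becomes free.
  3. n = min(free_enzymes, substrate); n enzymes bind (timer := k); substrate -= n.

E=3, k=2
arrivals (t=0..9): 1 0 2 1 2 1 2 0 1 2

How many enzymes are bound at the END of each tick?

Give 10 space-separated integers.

Answer: 1 1 2 3 3 3 3 2 1 3

Derivation:
t=0: arr=1 -> substrate=0 bound=1 product=0
t=1: arr=0 -> substrate=0 bound=1 product=0
t=2: arr=2 -> substrate=0 bound=2 product=1
t=3: arr=1 -> substrate=0 bound=3 product=1
t=4: arr=2 -> substrate=0 bound=3 product=3
t=5: arr=1 -> substrate=0 bound=3 product=4
t=6: arr=2 -> substrate=0 bound=3 product=6
t=7: arr=0 -> substrate=0 bound=2 product=7
t=8: arr=1 -> substrate=0 bound=1 product=9
t=9: arr=2 -> substrate=0 bound=3 product=9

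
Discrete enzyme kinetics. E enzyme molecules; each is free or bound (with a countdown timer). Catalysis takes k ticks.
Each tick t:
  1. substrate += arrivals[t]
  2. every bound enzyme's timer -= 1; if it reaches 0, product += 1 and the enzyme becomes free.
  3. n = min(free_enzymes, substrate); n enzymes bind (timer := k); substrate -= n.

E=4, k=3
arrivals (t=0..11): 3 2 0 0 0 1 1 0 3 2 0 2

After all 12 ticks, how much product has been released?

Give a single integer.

Answer: 10

Derivation:
t=0: arr=3 -> substrate=0 bound=3 product=0
t=1: arr=2 -> substrate=1 bound=4 product=0
t=2: arr=0 -> substrate=1 bound=4 product=0
t=3: arr=0 -> substrate=0 bound=2 product=3
t=4: arr=0 -> substrate=0 bound=1 product=4
t=5: arr=1 -> substrate=0 bound=2 product=4
t=6: arr=1 -> substrate=0 bound=2 product=5
t=7: arr=0 -> substrate=0 bound=2 product=5
t=8: arr=3 -> substrate=0 bound=4 product=6
t=9: arr=2 -> substrate=1 bound=4 product=7
t=10: arr=0 -> substrate=1 bound=4 product=7
t=11: arr=2 -> substrate=0 bound=4 product=10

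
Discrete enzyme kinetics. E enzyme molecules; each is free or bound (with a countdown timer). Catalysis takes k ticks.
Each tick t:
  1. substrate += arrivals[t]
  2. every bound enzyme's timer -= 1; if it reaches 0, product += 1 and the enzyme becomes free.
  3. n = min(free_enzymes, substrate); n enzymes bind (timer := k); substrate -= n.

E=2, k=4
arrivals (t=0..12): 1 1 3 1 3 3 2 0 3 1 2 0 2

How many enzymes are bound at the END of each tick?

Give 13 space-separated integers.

t=0: arr=1 -> substrate=0 bound=1 product=0
t=1: arr=1 -> substrate=0 bound=2 product=0
t=2: arr=3 -> substrate=3 bound=2 product=0
t=3: arr=1 -> substrate=4 bound=2 product=0
t=4: arr=3 -> substrate=6 bound=2 product=1
t=5: arr=3 -> substrate=8 bound=2 product=2
t=6: arr=2 -> substrate=10 bound=2 product=2
t=7: arr=0 -> substrate=10 bound=2 product=2
t=8: arr=3 -> substrate=12 bound=2 product=3
t=9: arr=1 -> substrate=12 bound=2 product=4
t=10: arr=2 -> substrate=14 bound=2 product=4
t=11: arr=0 -> substrate=14 bound=2 product=4
t=12: arr=2 -> substrate=15 bound=2 product=5

Answer: 1 2 2 2 2 2 2 2 2 2 2 2 2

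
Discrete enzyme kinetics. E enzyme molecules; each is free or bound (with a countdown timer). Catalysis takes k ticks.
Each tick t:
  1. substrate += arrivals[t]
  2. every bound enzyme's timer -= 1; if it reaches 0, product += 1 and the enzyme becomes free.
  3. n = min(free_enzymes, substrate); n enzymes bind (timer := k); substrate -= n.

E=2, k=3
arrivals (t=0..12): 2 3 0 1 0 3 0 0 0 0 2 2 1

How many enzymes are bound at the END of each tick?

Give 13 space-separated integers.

t=0: arr=2 -> substrate=0 bound=2 product=0
t=1: arr=3 -> substrate=3 bound=2 product=0
t=2: arr=0 -> substrate=3 bound=2 product=0
t=3: arr=1 -> substrate=2 bound=2 product=2
t=4: arr=0 -> substrate=2 bound=2 product=2
t=5: arr=3 -> substrate=5 bound=2 product=2
t=6: arr=0 -> substrate=3 bound=2 product=4
t=7: arr=0 -> substrate=3 bound=2 product=4
t=8: arr=0 -> substrate=3 bound=2 product=4
t=9: arr=0 -> substrate=1 bound=2 product=6
t=10: arr=2 -> substrate=3 bound=2 product=6
t=11: arr=2 -> substrate=5 bound=2 product=6
t=12: arr=1 -> substrate=4 bound=2 product=8

Answer: 2 2 2 2 2 2 2 2 2 2 2 2 2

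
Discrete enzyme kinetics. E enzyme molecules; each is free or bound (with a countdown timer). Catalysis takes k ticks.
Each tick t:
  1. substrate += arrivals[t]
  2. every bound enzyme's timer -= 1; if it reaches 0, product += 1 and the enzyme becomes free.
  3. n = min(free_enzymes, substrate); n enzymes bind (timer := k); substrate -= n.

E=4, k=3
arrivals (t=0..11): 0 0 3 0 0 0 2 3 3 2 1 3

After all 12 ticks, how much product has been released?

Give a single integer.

t=0: arr=0 -> substrate=0 bound=0 product=0
t=1: arr=0 -> substrate=0 bound=0 product=0
t=2: arr=3 -> substrate=0 bound=3 product=0
t=3: arr=0 -> substrate=0 bound=3 product=0
t=4: arr=0 -> substrate=0 bound=3 product=0
t=5: arr=0 -> substrate=0 bound=0 product=3
t=6: arr=2 -> substrate=0 bound=2 product=3
t=7: arr=3 -> substrate=1 bound=4 product=3
t=8: arr=3 -> substrate=4 bound=4 product=3
t=9: arr=2 -> substrate=4 bound=4 product=5
t=10: arr=1 -> substrate=3 bound=4 product=7
t=11: arr=3 -> substrate=6 bound=4 product=7

Answer: 7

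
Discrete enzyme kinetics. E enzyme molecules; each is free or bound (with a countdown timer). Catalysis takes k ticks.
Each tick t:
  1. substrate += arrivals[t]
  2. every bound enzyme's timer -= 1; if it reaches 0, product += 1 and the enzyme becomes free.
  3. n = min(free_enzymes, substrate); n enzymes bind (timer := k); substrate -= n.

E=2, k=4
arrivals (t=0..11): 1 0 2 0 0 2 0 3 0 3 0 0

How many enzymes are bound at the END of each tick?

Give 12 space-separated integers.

Answer: 1 1 2 2 2 2 2 2 2 2 2 2

Derivation:
t=0: arr=1 -> substrate=0 bound=1 product=0
t=1: arr=0 -> substrate=0 bound=1 product=0
t=2: arr=2 -> substrate=1 bound=2 product=0
t=3: arr=0 -> substrate=1 bound=2 product=0
t=4: arr=0 -> substrate=0 bound=2 product=1
t=5: arr=2 -> substrate=2 bound=2 product=1
t=6: arr=0 -> substrate=1 bound=2 product=2
t=7: arr=3 -> substrate=4 bound=2 product=2
t=8: arr=0 -> substrate=3 bound=2 product=3
t=9: arr=3 -> substrate=6 bound=2 product=3
t=10: arr=0 -> substrate=5 bound=2 product=4
t=11: arr=0 -> substrate=5 bound=2 product=4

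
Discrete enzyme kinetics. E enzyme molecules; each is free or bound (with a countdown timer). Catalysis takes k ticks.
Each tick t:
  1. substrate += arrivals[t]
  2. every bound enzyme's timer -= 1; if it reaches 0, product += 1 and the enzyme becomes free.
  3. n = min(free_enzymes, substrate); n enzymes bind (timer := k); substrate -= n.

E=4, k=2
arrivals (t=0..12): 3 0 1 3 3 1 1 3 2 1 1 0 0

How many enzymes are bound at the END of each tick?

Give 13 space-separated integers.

Answer: 3 3 1 4 4 4 4 4 4 3 3 1 0

Derivation:
t=0: arr=3 -> substrate=0 bound=3 product=0
t=1: arr=0 -> substrate=0 bound=3 product=0
t=2: arr=1 -> substrate=0 bound=1 product=3
t=3: arr=3 -> substrate=0 bound=4 product=3
t=4: arr=3 -> substrate=2 bound=4 product=4
t=5: arr=1 -> substrate=0 bound=4 product=7
t=6: arr=1 -> substrate=0 bound=4 product=8
t=7: arr=3 -> substrate=0 bound=4 product=11
t=8: arr=2 -> substrate=1 bound=4 product=12
t=9: arr=1 -> substrate=0 bound=3 product=15
t=10: arr=1 -> substrate=0 bound=3 product=16
t=11: arr=0 -> substrate=0 bound=1 product=18
t=12: arr=0 -> substrate=0 bound=0 product=19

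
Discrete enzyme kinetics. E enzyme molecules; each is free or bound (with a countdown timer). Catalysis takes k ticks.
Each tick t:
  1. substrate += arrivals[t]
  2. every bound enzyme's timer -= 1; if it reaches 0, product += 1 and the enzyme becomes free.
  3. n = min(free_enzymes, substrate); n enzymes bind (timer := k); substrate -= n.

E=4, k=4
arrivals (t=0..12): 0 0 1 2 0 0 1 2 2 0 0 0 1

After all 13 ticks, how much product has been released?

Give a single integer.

t=0: arr=0 -> substrate=0 bound=0 product=0
t=1: arr=0 -> substrate=0 bound=0 product=0
t=2: arr=1 -> substrate=0 bound=1 product=0
t=3: arr=2 -> substrate=0 bound=3 product=0
t=4: arr=0 -> substrate=0 bound=3 product=0
t=5: arr=0 -> substrate=0 bound=3 product=0
t=6: arr=1 -> substrate=0 bound=3 product=1
t=7: arr=2 -> substrate=0 bound=3 product=3
t=8: arr=2 -> substrate=1 bound=4 product=3
t=9: arr=0 -> substrate=1 bound=4 product=3
t=10: arr=0 -> substrate=0 bound=4 product=4
t=11: arr=0 -> substrate=0 bound=2 product=6
t=12: arr=1 -> substrate=0 bound=2 product=7

Answer: 7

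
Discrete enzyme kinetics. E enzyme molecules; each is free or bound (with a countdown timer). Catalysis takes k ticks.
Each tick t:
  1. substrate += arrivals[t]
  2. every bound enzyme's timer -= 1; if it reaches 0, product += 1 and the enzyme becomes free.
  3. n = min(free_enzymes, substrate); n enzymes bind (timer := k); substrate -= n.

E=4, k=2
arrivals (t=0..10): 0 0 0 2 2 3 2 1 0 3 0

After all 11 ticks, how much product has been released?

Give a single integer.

Answer: 10

Derivation:
t=0: arr=0 -> substrate=0 bound=0 product=0
t=1: arr=0 -> substrate=0 bound=0 product=0
t=2: arr=0 -> substrate=0 bound=0 product=0
t=3: arr=2 -> substrate=0 bound=2 product=0
t=4: arr=2 -> substrate=0 bound=4 product=0
t=5: arr=3 -> substrate=1 bound=4 product=2
t=6: arr=2 -> substrate=1 bound=4 product=4
t=7: arr=1 -> substrate=0 bound=4 product=6
t=8: arr=0 -> substrate=0 bound=2 product=8
t=9: arr=3 -> substrate=0 bound=3 product=10
t=10: arr=0 -> substrate=0 bound=3 product=10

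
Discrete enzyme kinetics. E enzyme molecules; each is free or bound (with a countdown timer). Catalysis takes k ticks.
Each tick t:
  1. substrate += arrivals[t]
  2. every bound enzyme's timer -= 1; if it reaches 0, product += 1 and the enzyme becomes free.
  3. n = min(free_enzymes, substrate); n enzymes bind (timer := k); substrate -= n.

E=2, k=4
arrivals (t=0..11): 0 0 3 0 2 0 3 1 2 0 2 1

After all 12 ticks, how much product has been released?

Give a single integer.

Answer: 4

Derivation:
t=0: arr=0 -> substrate=0 bound=0 product=0
t=1: arr=0 -> substrate=0 bound=0 product=0
t=2: arr=3 -> substrate=1 bound=2 product=0
t=3: arr=0 -> substrate=1 bound=2 product=0
t=4: arr=2 -> substrate=3 bound=2 product=0
t=5: arr=0 -> substrate=3 bound=2 product=0
t=6: arr=3 -> substrate=4 bound=2 product=2
t=7: arr=1 -> substrate=5 bound=2 product=2
t=8: arr=2 -> substrate=7 bound=2 product=2
t=9: arr=0 -> substrate=7 bound=2 product=2
t=10: arr=2 -> substrate=7 bound=2 product=4
t=11: arr=1 -> substrate=8 bound=2 product=4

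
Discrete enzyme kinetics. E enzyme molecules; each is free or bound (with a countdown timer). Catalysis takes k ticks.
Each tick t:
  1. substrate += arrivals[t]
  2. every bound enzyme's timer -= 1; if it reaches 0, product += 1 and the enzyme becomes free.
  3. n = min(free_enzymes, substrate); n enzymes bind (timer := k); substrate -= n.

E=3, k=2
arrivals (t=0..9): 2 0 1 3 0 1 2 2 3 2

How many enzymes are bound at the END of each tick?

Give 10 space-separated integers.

Answer: 2 2 1 3 3 2 3 3 3 3

Derivation:
t=0: arr=2 -> substrate=0 bound=2 product=0
t=1: arr=0 -> substrate=0 bound=2 product=0
t=2: arr=1 -> substrate=0 bound=1 product=2
t=3: arr=3 -> substrate=1 bound=3 product=2
t=4: arr=0 -> substrate=0 bound=3 product=3
t=5: arr=1 -> substrate=0 bound=2 product=5
t=6: arr=2 -> substrate=0 bound=3 product=6
t=7: arr=2 -> substrate=1 bound=3 product=7
t=8: arr=3 -> substrate=2 bound=3 product=9
t=9: arr=2 -> substrate=3 bound=3 product=10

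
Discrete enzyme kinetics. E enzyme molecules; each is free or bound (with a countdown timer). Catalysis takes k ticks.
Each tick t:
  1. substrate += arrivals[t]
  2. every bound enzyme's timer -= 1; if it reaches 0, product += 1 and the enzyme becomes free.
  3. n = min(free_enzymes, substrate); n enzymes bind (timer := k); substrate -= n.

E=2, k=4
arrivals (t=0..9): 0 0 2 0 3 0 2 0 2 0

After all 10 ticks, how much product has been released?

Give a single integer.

t=0: arr=0 -> substrate=0 bound=0 product=0
t=1: arr=0 -> substrate=0 bound=0 product=0
t=2: arr=2 -> substrate=0 bound=2 product=0
t=3: arr=0 -> substrate=0 bound=2 product=0
t=4: arr=3 -> substrate=3 bound=2 product=0
t=5: arr=0 -> substrate=3 bound=2 product=0
t=6: arr=2 -> substrate=3 bound=2 product=2
t=7: arr=0 -> substrate=3 bound=2 product=2
t=8: arr=2 -> substrate=5 bound=2 product=2
t=9: arr=0 -> substrate=5 bound=2 product=2

Answer: 2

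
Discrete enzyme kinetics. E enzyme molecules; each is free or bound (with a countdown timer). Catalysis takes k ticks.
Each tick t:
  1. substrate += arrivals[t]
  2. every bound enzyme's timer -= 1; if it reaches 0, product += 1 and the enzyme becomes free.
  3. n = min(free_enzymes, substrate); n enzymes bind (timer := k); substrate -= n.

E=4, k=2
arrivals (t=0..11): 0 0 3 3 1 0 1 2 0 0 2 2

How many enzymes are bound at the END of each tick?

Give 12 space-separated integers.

t=0: arr=0 -> substrate=0 bound=0 product=0
t=1: arr=0 -> substrate=0 bound=0 product=0
t=2: arr=3 -> substrate=0 bound=3 product=0
t=3: arr=3 -> substrate=2 bound=4 product=0
t=4: arr=1 -> substrate=0 bound=4 product=3
t=5: arr=0 -> substrate=0 bound=3 product=4
t=6: arr=1 -> substrate=0 bound=1 product=7
t=7: arr=2 -> substrate=0 bound=3 product=7
t=8: arr=0 -> substrate=0 bound=2 product=8
t=9: arr=0 -> substrate=0 bound=0 product=10
t=10: arr=2 -> substrate=0 bound=2 product=10
t=11: arr=2 -> substrate=0 bound=4 product=10

Answer: 0 0 3 4 4 3 1 3 2 0 2 4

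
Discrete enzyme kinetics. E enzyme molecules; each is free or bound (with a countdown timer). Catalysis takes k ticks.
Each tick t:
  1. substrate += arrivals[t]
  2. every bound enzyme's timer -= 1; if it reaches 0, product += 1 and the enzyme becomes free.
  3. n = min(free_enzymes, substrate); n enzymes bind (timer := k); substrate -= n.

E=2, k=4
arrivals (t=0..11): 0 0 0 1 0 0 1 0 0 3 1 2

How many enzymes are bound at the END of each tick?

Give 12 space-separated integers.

Answer: 0 0 0 1 1 1 2 1 1 2 2 2

Derivation:
t=0: arr=0 -> substrate=0 bound=0 product=0
t=1: arr=0 -> substrate=0 bound=0 product=0
t=2: arr=0 -> substrate=0 bound=0 product=0
t=3: arr=1 -> substrate=0 bound=1 product=0
t=4: arr=0 -> substrate=0 bound=1 product=0
t=5: arr=0 -> substrate=0 bound=1 product=0
t=6: arr=1 -> substrate=0 bound=2 product=0
t=7: arr=0 -> substrate=0 bound=1 product=1
t=8: arr=0 -> substrate=0 bound=1 product=1
t=9: arr=3 -> substrate=2 bound=2 product=1
t=10: arr=1 -> substrate=2 bound=2 product=2
t=11: arr=2 -> substrate=4 bound=2 product=2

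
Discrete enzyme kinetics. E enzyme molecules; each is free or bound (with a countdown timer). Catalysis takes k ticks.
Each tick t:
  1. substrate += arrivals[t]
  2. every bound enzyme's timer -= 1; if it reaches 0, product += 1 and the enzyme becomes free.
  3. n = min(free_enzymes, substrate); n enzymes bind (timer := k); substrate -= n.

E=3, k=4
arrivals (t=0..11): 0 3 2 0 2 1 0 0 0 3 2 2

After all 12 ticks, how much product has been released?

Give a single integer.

t=0: arr=0 -> substrate=0 bound=0 product=0
t=1: arr=3 -> substrate=0 bound=3 product=0
t=2: arr=2 -> substrate=2 bound=3 product=0
t=3: arr=0 -> substrate=2 bound=3 product=0
t=4: arr=2 -> substrate=4 bound=3 product=0
t=5: arr=1 -> substrate=2 bound=3 product=3
t=6: arr=0 -> substrate=2 bound=3 product=3
t=7: arr=0 -> substrate=2 bound=3 product=3
t=8: arr=0 -> substrate=2 bound=3 product=3
t=9: arr=3 -> substrate=2 bound=3 product=6
t=10: arr=2 -> substrate=4 bound=3 product=6
t=11: arr=2 -> substrate=6 bound=3 product=6

Answer: 6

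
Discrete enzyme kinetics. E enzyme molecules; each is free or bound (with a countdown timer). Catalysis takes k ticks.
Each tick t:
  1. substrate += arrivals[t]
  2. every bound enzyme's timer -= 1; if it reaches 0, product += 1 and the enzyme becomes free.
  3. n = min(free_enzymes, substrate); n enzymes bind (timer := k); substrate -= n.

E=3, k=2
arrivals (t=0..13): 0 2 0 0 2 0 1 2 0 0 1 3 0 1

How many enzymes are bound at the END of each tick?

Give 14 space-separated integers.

t=0: arr=0 -> substrate=0 bound=0 product=0
t=1: arr=2 -> substrate=0 bound=2 product=0
t=2: arr=0 -> substrate=0 bound=2 product=0
t=3: arr=0 -> substrate=0 bound=0 product=2
t=4: arr=2 -> substrate=0 bound=2 product=2
t=5: arr=0 -> substrate=0 bound=2 product=2
t=6: arr=1 -> substrate=0 bound=1 product=4
t=7: arr=2 -> substrate=0 bound=3 product=4
t=8: arr=0 -> substrate=0 bound=2 product=5
t=9: arr=0 -> substrate=0 bound=0 product=7
t=10: arr=1 -> substrate=0 bound=1 product=7
t=11: arr=3 -> substrate=1 bound=3 product=7
t=12: arr=0 -> substrate=0 bound=3 product=8
t=13: arr=1 -> substrate=0 bound=2 product=10

Answer: 0 2 2 0 2 2 1 3 2 0 1 3 3 2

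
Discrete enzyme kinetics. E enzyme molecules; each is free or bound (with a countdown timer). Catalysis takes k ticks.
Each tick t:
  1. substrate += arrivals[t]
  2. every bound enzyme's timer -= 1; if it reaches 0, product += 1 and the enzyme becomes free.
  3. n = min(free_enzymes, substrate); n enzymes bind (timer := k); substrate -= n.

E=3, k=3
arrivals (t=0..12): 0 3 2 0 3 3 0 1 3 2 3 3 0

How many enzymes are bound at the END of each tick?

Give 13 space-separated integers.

Answer: 0 3 3 3 3 3 3 3 3 3 3 3 3

Derivation:
t=0: arr=0 -> substrate=0 bound=0 product=0
t=1: arr=3 -> substrate=0 bound=3 product=0
t=2: arr=2 -> substrate=2 bound=3 product=0
t=3: arr=0 -> substrate=2 bound=3 product=0
t=4: arr=3 -> substrate=2 bound=3 product=3
t=5: arr=3 -> substrate=5 bound=3 product=3
t=6: arr=0 -> substrate=5 bound=3 product=3
t=7: arr=1 -> substrate=3 bound=3 product=6
t=8: arr=3 -> substrate=6 bound=3 product=6
t=9: arr=2 -> substrate=8 bound=3 product=6
t=10: arr=3 -> substrate=8 bound=3 product=9
t=11: arr=3 -> substrate=11 bound=3 product=9
t=12: arr=0 -> substrate=11 bound=3 product=9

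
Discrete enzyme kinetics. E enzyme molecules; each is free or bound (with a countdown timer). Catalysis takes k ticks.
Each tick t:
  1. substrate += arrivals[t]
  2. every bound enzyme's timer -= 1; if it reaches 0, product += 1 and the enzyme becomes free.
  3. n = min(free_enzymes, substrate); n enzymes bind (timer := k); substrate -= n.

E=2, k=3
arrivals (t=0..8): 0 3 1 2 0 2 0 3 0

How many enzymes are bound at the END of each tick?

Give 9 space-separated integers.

t=0: arr=0 -> substrate=0 bound=0 product=0
t=1: arr=3 -> substrate=1 bound=2 product=0
t=2: arr=1 -> substrate=2 bound=2 product=0
t=3: arr=2 -> substrate=4 bound=2 product=0
t=4: arr=0 -> substrate=2 bound=2 product=2
t=5: arr=2 -> substrate=4 bound=2 product=2
t=6: arr=0 -> substrate=4 bound=2 product=2
t=7: arr=3 -> substrate=5 bound=2 product=4
t=8: arr=0 -> substrate=5 bound=2 product=4

Answer: 0 2 2 2 2 2 2 2 2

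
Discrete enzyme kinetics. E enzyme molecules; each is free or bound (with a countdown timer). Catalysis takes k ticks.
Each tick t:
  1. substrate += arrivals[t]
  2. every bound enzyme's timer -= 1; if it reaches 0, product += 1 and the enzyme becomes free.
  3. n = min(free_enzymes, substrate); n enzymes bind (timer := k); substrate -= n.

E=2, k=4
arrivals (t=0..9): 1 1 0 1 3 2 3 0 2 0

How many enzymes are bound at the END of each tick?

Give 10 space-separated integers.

Answer: 1 2 2 2 2 2 2 2 2 2

Derivation:
t=0: arr=1 -> substrate=0 bound=1 product=0
t=1: arr=1 -> substrate=0 bound=2 product=0
t=2: arr=0 -> substrate=0 bound=2 product=0
t=3: arr=1 -> substrate=1 bound=2 product=0
t=4: arr=3 -> substrate=3 bound=2 product=1
t=5: arr=2 -> substrate=4 bound=2 product=2
t=6: arr=3 -> substrate=7 bound=2 product=2
t=7: arr=0 -> substrate=7 bound=2 product=2
t=8: arr=2 -> substrate=8 bound=2 product=3
t=9: arr=0 -> substrate=7 bound=2 product=4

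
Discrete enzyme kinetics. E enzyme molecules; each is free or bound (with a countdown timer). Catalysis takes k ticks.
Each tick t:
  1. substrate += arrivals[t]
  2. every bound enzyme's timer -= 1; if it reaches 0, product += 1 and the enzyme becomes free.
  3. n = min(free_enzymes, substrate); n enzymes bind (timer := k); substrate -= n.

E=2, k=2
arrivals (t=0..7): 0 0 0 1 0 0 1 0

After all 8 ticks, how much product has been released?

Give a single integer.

t=0: arr=0 -> substrate=0 bound=0 product=0
t=1: arr=0 -> substrate=0 bound=0 product=0
t=2: arr=0 -> substrate=0 bound=0 product=0
t=3: arr=1 -> substrate=0 bound=1 product=0
t=4: arr=0 -> substrate=0 bound=1 product=0
t=5: arr=0 -> substrate=0 bound=0 product=1
t=6: arr=1 -> substrate=0 bound=1 product=1
t=7: arr=0 -> substrate=0 bound=1 product=1

Answer: 1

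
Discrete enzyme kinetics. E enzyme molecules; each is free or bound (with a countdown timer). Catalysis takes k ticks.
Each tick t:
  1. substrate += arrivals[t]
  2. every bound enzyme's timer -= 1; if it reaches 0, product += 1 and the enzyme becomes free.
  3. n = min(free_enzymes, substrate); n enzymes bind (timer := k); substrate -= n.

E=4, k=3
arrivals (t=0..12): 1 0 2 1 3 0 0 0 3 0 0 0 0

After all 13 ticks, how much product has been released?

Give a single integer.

Answer: 10

Derivation:
t=0: arr=1 -> substrate=0 bound=1 product=0
t=1: arr=0 -> substrate=0 bound=1 product=0
t=2: arr=2 -> substrate=0 bound=3 product=0
t=3: arr=1 -> substrate=0 bound=3 product=1
t=4: arr=3 -> substrate=2 bound=4 product=1
t=5: arr=0 -> substrate=0 bound=4 product=3
t=6: arr=0 -> substrate=0 bound=3 product=4
t=7: arr=0 -> substrate=0 bound=2 product=5
t=8: arr=3 -> substrate=0 bound=3 product=7
t=9: arr=0 -> substrate=0 bound=3 product=7
t=10: arr=0 -> substrate=0 bound=3 product=7
t=11: arr=0 -> substrate=0 bound=0 product=10
t=12: arr=0 -> substrate=0 bound=0 product=10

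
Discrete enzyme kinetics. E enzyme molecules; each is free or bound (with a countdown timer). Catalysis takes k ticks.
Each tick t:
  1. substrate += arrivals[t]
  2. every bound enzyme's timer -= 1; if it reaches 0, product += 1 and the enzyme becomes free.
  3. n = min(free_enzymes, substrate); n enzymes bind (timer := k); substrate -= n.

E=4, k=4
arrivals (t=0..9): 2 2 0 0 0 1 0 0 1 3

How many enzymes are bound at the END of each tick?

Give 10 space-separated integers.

t=0: arr=2 -> substrate=0 bound=2 product=0
t=1: arr=2 -> substrate=0 bound=4 product=0
t=2: arr=0 -> substrate=0 bound=4 product=0
t=3: arr=0 -> substrate=0 bound=4 product=0
t=4: arr=0 -> substrate=0 bound=2 product=2
t=5: arr=1 -> substrate=0 bound=1 product=4
t=6: arr=0 -> substrate=0 bound=1 product=4
t=7: arr=0 -> substrate=0 bound=1 product=4
t=8: arr=1 -> substrate=0 bound=2 product=4
t=9: arr=3 -> substrate=0 bound=4 product=5

Answer: 2 4 4 4 2 1 1 1 2 4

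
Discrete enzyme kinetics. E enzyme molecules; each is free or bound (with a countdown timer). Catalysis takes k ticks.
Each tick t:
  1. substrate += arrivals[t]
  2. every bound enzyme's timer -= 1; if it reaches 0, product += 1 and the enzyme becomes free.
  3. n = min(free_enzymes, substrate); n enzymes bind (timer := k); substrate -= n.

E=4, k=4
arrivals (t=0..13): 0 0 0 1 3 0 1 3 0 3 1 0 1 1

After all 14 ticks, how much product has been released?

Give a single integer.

Answer: 8

Derivation:
t=0: arr=0 -> substrate=0 bound=0 product=0
t=1: arr=0 -> substrate=0 bound=0 product=0
t=2: arr=0 -> substrate=0 bound=0 product=0
t=3: arr=1 -> substrate=0 bound=1 product=0
t=4: arr=3 -> substrate=0 bound=4 product=0
t=5: arr=0 -> substrate=0 bound=4 product=0
t=6: arr=1 -> substrate=1 bound=4 product=0
t=7: arr=3 -> substrate=3 bound=4 product=1
t=8: arr=0 -> substrate=0 bound=4 product=4
t=9: arr=3 -> substrate=3 bound=4 product=4
t=10: arr=1 -> substrate=4 bound=4 product=4
t=11: arr=0 -> substrate=3 bound=4 product=5
t=12: arr=1 -> substrate=1 bound=4 product=8
t=13: arr=1 -> substrate=2 bound=4 product=8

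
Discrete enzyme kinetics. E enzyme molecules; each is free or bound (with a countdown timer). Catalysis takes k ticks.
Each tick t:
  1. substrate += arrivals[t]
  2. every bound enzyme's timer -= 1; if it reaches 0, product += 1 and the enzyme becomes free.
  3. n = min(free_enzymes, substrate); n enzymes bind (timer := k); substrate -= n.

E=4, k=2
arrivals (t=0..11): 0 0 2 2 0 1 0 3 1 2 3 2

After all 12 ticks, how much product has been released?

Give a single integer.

t=0: arr=0 -> substrate=0 bound=0 product=0
t=1: arr=0 -> substrate=0 bound=0 product=0
t=2: arr=2 -> substrate=0 bound=2 product=0
t=3: arr=2 -> substrate=0 bound=4 product=0
t=4: arr=0 -> substrate=0 bound=2 product=2
t=5: arr=1 -> substrate=0 bound=1 product=4
t=6: arr=0 -> substrate=0 bound=1 product=4
t=7: arr=3 -> substrate=0 bound=3 product=5
t=8: arr=1 -> substrate=0 bound=4 product=5
t=9: arr=2 -> substrate=0 bound=3 product=8
t=10: arr=3 -> substrate=1 bound=4 product=9
t=11: arr=2 -> substrate=1 bound=4 product=11

Answer: 11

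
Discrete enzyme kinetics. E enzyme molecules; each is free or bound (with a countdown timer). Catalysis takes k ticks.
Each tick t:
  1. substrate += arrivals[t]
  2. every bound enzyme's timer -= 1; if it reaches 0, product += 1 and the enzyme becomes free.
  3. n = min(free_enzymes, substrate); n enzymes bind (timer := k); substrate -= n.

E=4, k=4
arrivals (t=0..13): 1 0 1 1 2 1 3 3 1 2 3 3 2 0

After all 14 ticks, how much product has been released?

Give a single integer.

t=0: arr=1 -> substrate=0 bound=1 product=0
t=1: arr=0 -> substrate=0 bound=1 product=0
t=2: arr=1 -> substrate=0 bound=2 product=0
t=3: arr=1 -> substrate=0 bound=3 product=0
t=4: arr=2 -> substrate=0 bound=4 product=1
t=5: arr=1 -> substrate=1 bound=4 product=1
t=6: arr=3 -> substrate=3 bound=4 product=2
t=7: arr=3 -> substrate=5 bound=4 product=3
t=8: arr=1 -> substrate=4 bound=4 product=5
t=9: arr=2 -> substrate=6 bound=4 product=5
t=10: arr=3 -> substrate=8 bound=4 product=6
t=11: arr=3 -> substrate=10 bound=4 product=7
t=12: arr=2 -> substrate=10 bound=4 product=9
t=13: arr=0 -> substrate=10 bound=4 product=9

Answer: 9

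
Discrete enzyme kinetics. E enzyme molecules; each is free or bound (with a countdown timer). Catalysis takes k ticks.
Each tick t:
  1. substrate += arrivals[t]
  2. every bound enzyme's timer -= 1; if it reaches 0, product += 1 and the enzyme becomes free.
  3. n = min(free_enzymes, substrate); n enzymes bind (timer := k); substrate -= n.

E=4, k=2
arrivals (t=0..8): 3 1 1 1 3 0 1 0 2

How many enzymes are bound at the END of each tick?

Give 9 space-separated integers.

t=0: arr=3 -> substrate=0 bound=3 product=0
t=1: arr=1 -> substrate=0 bound=4 product=0
t=2: arr=1 -> substrate=0 bound=2 product=3
t=3: arr=1 -> substrate=0 bound=2 product=4
t=4: arr=3 -> substrate=0 bound=4 product=5
t=5: arr=0 -> substrate=0 bound=3 product=6
t=6: arr=1 -> substrate=0 bound=1 product=9
t=7: arr=0 -> substrate=0 bound=1 product=9
t=8: arr=2 -> substrate=0 bound=2 product=10

Answer: 3 4 2 2 4 3 1 1 2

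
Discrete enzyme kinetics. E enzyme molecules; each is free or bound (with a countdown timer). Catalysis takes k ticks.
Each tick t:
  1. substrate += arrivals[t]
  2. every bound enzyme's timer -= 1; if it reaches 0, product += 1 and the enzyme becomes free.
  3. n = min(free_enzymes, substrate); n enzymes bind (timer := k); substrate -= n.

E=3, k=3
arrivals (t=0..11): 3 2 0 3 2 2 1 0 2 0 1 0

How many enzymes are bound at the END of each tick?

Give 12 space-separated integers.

Answer: 3 3 3 3 3 3 3 3 3 3 3 3

Derivation:
t=0: arr=3 -> substrate=0 bound=3 product=0
t=1: arr=2 -> substrate=2 bound=3 product=0
t=2: arr=0 -> substrate=2 bound=3 product=0
t=3: arr=3 -> substrate=2 bound=3 product=3
t=4: arr=2 -> substrate=4 bound=3 product=3
t=5: arr=2 -> substrate=6 bound=3 product=3
t=6: arr=1 -> substrate=4 bound=3 product=6
t=7: arr=0 -> substrate=4 bound=3 product=6
t=8: arr=2 -> substrate=6 bound=3 product=6
t=9: arr=0 -> substrate=3 bound=3 product=9
t=10: arr=1 -> substrate=4 bound=3 product=9
t=11: arr=0 -> substrate=4 bound=3 product=9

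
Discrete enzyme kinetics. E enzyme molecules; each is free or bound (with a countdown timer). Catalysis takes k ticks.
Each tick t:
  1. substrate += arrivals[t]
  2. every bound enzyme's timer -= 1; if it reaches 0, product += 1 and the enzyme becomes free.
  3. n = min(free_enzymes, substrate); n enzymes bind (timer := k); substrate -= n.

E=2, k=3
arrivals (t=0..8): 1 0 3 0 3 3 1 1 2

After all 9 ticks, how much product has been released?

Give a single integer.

Answer: 4

Derivation:
t=0: arr=1 -> substrate=0 bound=1 product=0
t=1: arr=0 -> substrate=0 bound=1 product=0
t=2: arr=3 -> substrate=2 bound=2 product=0
t=3: arr=0 -> substrate=1 bound=2 product=1
t=4: arr=3 -> substrate=4 bound=2 product=1
t=5: arr=3 -> substrate=6 bound=2 product=2
t=6: arr=1 -> substrate=6 bound=2 product=3
t=7: arr=1 -> substrate=7 bound=2 product=3
t=8: arr=2 -> substrate=8 bound=2 product=4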